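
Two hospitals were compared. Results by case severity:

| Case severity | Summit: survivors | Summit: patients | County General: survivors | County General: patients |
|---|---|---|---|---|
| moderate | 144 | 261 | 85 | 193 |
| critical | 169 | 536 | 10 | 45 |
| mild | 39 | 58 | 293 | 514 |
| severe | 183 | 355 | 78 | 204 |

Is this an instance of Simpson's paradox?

Yes

Moderate: Summit 144/261 = 55.2%, County General 85/193 = 44.0% → Summit
Critical: Summit 169/536 = 31.5%, County General 10/45 = 22.2% → Summit
Mild: Summit 39/58 = 67.2%, County General 293/514 = 57.0% → Summit
Severe: Summit 183/355 = 51.5%, County General 78/204 = 38.2% → Summit
Overall: Summit 535/1210 = 44.2%, County General 466/956 = 48.7% → County General
Summit wins each case group but County General wins overall — the comparison reverses. Summit's patients skew toward critical, which has a lower base rate.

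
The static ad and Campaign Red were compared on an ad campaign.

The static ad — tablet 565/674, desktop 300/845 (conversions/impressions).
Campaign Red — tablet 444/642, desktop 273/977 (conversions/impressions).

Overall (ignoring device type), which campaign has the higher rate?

Tablet: the static ad 565/674 = 83.8%, Campaign Red 444/642 = 69.2% → the static ad
Desktop: the static ad 300/845 = 35.5%, Campaign Red 273/977 = 27.9% → the static ad
Overall: the static ad 865/1519 = 56.9%, Campaign Red 717/1619 = 44.3% → the static ad

the static ad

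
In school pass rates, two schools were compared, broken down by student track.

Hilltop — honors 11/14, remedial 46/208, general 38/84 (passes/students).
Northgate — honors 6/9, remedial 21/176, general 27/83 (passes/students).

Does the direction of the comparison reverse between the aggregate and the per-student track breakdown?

No

Honors: Hilltop 11/14 = 78.6%, Northgate 6/9 = 66.7% → Hilltop
Remedial: Hilltop 46/208 = 22.1%, Northgate 21/176 = 11.9% → Hilltop
General: Hilltop 38/84 = 45.2%, Northgate 27/83 = 32.5% → Hilltop
Overall: Hilltop 95/306 = 31.0%, Northgate 54/268 = 20.1% → Hilltop
Hilltop wins overall and in every student group — no reversal.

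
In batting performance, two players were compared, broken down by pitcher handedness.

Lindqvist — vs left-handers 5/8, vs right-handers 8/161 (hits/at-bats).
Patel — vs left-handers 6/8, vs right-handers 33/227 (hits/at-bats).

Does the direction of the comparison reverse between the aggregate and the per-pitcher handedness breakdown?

Vs left-handers: Lindqvist 5/8 = 62.5%, Patel 6/8 = 75.0% → Patel
Vs right-handers: Lindqvist 8/161 = 5.0%, Patel 33/227 = 14.5% → Patel
Overall: Lindqvist 13/169 = 7.7%, Patel 39/235 = 16.6% → Patel
Patel wins overall and in every pitcher group — no reversal.

No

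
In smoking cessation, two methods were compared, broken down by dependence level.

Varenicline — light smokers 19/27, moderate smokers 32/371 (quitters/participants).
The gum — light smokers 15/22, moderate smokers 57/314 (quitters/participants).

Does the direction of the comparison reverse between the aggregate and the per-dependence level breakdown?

Light smokers: varenicline 19/27 = 70.4%, the gum 15/22 = 68.2% → varenicline
Moderate smokers: varenicline 32/371 = 8.6%, the gum 57/314 = 18.2% → the gum
Overall: varenicline 51/398 = 12.8%, the gum 72/336 = 21.4% → the gum
Neither sweeps: varenicline wins 1 of 2 groups, the gum wins 1. The gum wins overall but not every group — no Simpson reversal.

No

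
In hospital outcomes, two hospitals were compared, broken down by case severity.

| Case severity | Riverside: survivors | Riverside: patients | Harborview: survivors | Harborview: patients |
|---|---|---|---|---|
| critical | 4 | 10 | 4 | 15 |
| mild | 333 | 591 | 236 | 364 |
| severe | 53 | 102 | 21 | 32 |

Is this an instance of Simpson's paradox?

Critical: Riverside 4/10 = 40.0%, Harborview 4/15 = 26.7% → Riverside
Mild: Riverside 333/591 = 56.3%, Harborview 236/364 = 64.8% → Harborview
Severe: Riverside 53/102 = 52.0%, Harborview 21/32 = 65.6% → Harborview
Overall: Riverside 390/703 = 55.5%, Harborview 261/411 = 63.5% → Harborview
Neither sweeps: Riverside wins 1 of 3 groups, Harborview wins 2. Harborview wins overall but not every group — no Simpson reversal.

No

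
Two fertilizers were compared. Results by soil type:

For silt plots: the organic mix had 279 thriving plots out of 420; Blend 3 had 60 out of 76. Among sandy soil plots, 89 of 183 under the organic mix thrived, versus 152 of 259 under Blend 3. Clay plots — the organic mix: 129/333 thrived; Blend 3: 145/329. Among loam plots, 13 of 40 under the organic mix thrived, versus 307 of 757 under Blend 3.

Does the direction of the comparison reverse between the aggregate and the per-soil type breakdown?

Yes

Silt: the organic mix 279/420 = 66.4%, Blend 3 60/76 = 78.9% → Blend 3
Sandy soil: the organic mix 89/183 = 48.6%, Blend 3 152/259 = 58.7% → Blend 3
Clay: the organic mix 129/333 = 38.7%, Blend 3 145/329 = 44.1% → Blend 3
Loam: the organic mix 13/40 = 32.5%, Blend 3 307/757 = 40.6% → Blend 3
Overall: the organic mix 510/976 = 52.3%, Blend 3 664/1421 = 46.7% → the organic mix
Blend 3 wins each soil group but the organic mix wins overall — the comparison reverses. Blend 3's plots skew toward loam, which has a lower base rate.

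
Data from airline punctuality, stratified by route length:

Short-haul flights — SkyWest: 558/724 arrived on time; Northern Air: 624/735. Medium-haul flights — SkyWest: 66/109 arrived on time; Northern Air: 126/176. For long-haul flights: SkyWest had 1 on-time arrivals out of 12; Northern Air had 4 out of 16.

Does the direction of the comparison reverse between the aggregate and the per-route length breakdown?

No

Short-haul: SkyWest 558/724 = 77.1%, Northern Air 624/735 = 84.9% → Northern Air
Medium-haul: SkyWest 66/109 = 60.6%, Northern Air 126/176 = 71.6% → Northern Air
Long-haul: SkyWest 1/12 = 8.3%, Northern Air 4/16 = 25.0% → Northern Air
Overall: SkyWest 625/845 = 74.0%, Northern Air 754/927 = 81.3% → Northern Air
Northern Air wins overall and in every route group — no reversal.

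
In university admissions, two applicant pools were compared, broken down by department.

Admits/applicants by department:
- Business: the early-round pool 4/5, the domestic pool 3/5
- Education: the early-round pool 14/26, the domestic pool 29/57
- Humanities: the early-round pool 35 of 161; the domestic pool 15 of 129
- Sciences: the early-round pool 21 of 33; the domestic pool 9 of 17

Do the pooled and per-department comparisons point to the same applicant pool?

Yes

Business: the early-round pool 4/5 = 80.0%, the domestic pool 3/5 = 60.0% → the early-round pool
Education: the early-round pool 14/26 = 53.8%, the domestic pool 29/57 = 50.9% → the early-round pool
Humanities: the early-round pool 35/161 = 21.7%, the domestic pool 15/129 = 11.6% → the early-round pool
Sciences: the early-round pool 21/33 = 63.6%, the domestic pool 9/17 = 52.9% → the early-round pool
Overall: the early-round pool 74/225 = 32.9%, the domestic pool 56/208 = 26.9% → the early-round pool
The early-round pool wins overall and in every department group — no reversal.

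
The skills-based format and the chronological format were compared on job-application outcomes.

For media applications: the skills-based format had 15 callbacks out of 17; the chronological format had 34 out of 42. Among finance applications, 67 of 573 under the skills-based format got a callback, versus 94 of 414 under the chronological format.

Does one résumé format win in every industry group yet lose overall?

Media: the skills-based format 15/17 = 88.2%, the chronological format 34/42 = 81.0% → the skills-based format
Finance: the skills-based format 67/573 = 11.7%, the chronological format 94/414 = 22.7% → the chronological format
Overall: the skills-based format 82/590 = 13.9%, the chronological format 128/456 = 28.1% → the chronological format
Neither sweeps: the skills-based format wins 1 of 2 groups, the chronological format wins 1. The chronological format wins overall but not every group — no Simpson reversal.

No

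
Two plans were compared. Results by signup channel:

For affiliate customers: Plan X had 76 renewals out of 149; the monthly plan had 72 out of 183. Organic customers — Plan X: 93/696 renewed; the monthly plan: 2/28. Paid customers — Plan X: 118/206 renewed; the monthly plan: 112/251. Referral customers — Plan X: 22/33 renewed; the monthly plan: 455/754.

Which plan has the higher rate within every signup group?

Affiliate: Plan X 76/149 = 51.0%, the monthly plan 72/183 = 39.3% → Plan X
Organic: Plan X 93/696 = 13.4%, the monthly plan 2/28 = 7.1% → Plan X
Paid: Plan X 118/206 = 57.3%, the monthly plan 112/251 = 44.6% → Plan X
Referral: Plan X 22/33 = 66.7%, the monthly plan 455/754 = 60.3% → Plan X
Plan X has the higher rate in all 4 groups.

Plan X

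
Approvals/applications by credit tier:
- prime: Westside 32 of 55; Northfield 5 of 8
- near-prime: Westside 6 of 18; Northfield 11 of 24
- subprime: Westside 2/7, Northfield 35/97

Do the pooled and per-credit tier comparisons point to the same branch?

No

Prime: Westside 32/55 = 58.2%, Northfield 5/8 = 62.5% → Northfield
Near-prime: Westside 6/18 = 33.3%, Northfield 11/24 = 45.8% → Northfield
Subprime: Westside 2/7 = 28.6%, Northfield 35/97 = 36.1% → Northfield
Overall: Westside 40/80 = 50.0%, Northfield 51/129 = 39.5% → Westside
Northfield wins each credit group but Westside wins overall — the comparison reverses. Northfield's applications skew toward subprime, which has a lower base rate.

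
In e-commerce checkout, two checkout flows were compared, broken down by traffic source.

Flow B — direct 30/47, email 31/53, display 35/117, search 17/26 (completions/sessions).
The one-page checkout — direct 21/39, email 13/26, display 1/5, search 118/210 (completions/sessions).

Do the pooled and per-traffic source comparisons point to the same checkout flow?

Direct: Flow B 30/47 = 63.8%, the one-page checkout 21/39 = 53.8% → Flow B
Email: Flow B 31/53 = 58.5%, the one-page checkout 13/26 = 50.0% → Flow B
Display: Flow B 35/117 = 29.9%, the one-page checkout 1/5 = 20.0% → Flow B
Search: Flow B 17/26 = 65.4%, the one-page checkout 118/210 = 56.2% → Flow B
Overall: Flow B 113/243 = 46.5%, the one-page checkout 153/280 = 54.6% → the one-page checkout
Flow B wins each traffic group but the one-page checkout wins overall — the comparison reverses. Flow B's sessions skew toward display, which has a lower base rate.

No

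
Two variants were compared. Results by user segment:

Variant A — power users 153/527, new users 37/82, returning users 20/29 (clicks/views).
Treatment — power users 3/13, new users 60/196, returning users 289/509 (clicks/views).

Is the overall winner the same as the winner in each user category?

No

Power users: Variant A 153/527 = 29.0%, Treatment 3/13 = 23.1% → Variant A
New users: Variant A 37/82 = 45.1%, Treatment 60/196 = 30.6% → Variant A
Returning users: Variant A 20/29 = 69.0%, Treatment 289/509 = 56.8% → Variant A
Overall: Variant A 210/638 = 32.9%, Treatment 352/718 = 49.0% → Treatment
Variant A wins each user group but Treatment wins overall — the comparison reverses. Variant A's views skew toward power users, which has a lower base rate.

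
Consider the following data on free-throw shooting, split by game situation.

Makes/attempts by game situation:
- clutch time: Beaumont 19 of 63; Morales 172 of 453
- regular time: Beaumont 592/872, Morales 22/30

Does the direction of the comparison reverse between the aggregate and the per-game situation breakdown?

Yes

Clutch time: Beaumont 19/63 = 30.2%, Morales 172/453 = 38.0% → Morales
Regular time: Beaumont 592/872 = 67.9%, Morales 22/30 = 73.3% → Morales
Overall: Beaumont 611/935 = 65.3%, Morales 194/483 = 40.2% → Beaumont
Morales wins each game group but Beaumont wins overall — the comparison reverses. Morales's attempts skew toward clutch time, which has a lower base rate.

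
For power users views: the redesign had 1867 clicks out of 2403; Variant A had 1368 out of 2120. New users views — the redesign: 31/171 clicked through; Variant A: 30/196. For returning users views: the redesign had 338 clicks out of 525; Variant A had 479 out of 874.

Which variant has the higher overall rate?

the redesign

Power users: the redesign 1867/2403 = 77.7%, Variant A 1368/2120 = 64.5% → the redesign
New users: the redesign 31/171 = 18.1%, Variant A 30/196 = 15.3% → the redesign
Returning users: the redesign 338/525 = 64.4%, Variant A 479/874 = 54.8% → the redesign
Overall: the redesign 2236/3099 = 72.2%, Variant A 1877/3190 = 58.8% → the redesign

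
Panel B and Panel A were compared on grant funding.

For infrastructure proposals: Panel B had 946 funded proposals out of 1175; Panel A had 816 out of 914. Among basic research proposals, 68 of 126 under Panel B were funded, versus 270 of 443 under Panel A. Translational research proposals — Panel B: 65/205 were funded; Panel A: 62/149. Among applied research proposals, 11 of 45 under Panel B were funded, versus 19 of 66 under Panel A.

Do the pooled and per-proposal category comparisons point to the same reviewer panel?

Infrastructure: Panel B 946/1175 = 80.5%, Panel A 816/914 = 89.3% → Panel A
Basic research: Panel B 68/126 = 54.0%, Panel A 270/443 = 60.9% → Panel A
Translational research: Panel B 65/205 = 31.7%, Panel A 62/149 = 41.6% → Panel A
Applied research: Panel B 11/45 = 24.4%, Panel A 19/66 = 28.8% → Panel A
Overall: Panel B 1090/1551 = 70.3%, Panel A 1167/1572 = 74.2% → Panel A
Panel A wins overall and in every proposal group — no reversal.

Yes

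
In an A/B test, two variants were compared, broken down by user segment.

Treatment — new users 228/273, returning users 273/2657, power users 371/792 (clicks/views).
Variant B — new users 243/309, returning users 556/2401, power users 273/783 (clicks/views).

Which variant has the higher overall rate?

Variant B

New users: Treatment 228/273 = 83.5%, Variant B 243/309 = 78.6% → Treatment
Returning users: Treatment 273/2657 = 10.3%, Variant B 556/2401 = 23.2% → Variant B
Power users: Treatment 371/792 = 46.8%, Variant B 273/783 = 34.9% → Treatment
Overall: Treatment 872/3722 = 23.4%, Variant B 1072/3493 = 30.7% → Variant B
(Neither sweeps every user group, but Variant B has the higher pooled rate.)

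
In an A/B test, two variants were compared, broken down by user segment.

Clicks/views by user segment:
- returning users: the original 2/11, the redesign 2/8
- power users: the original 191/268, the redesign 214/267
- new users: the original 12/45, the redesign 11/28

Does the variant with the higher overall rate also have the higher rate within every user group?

Yes

Returning users: the original 2/11 = 18.2%, the redesign 2/8 = 25.0% → the redesign
Power users: the original 191/268 = 71.3%, the redesign 214/267 = 80.1% → the redesign
New users: the original 12/45 = 26.7%, the redesign 11/28 = 39.3% → the redesign
Overall: the original 205/324 = 63.3%, the redesign 227/303 = 74.9% → the redesign
The redesign wins overall and in every user group — no reversal.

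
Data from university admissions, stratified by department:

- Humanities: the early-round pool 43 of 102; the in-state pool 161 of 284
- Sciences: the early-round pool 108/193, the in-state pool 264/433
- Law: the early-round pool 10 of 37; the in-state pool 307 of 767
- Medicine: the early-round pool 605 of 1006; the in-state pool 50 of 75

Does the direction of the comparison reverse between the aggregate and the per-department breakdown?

Yes

Humanities: the early-round pool 43/102 = 42.2%, the in-state pool 161/284 = 56.7% → the in-state pool
Sciences: the early-round pool 108/193 = 56.0%, the in-state pool 264/433 = 61.0% → the in-state pool
Law: the early-round pool 10/37 = 27.0%, the in-state pool 307/767 = 40.0% → the in-state pool
Medicine: the early-round pool 605/1006 = 60.1%, the in-state pool 50/75 = 66.7% → the in-state pool
Overall: the early-round pool 766/1338 = 57.2%, the in-state pool 782/1559 = 50.2% → the early-round pool
The in-state pool wins each department group but the early-round pool wins overall — the comparison reverses. The in-state pool's applicants skew toward Law, which has a lower base rate.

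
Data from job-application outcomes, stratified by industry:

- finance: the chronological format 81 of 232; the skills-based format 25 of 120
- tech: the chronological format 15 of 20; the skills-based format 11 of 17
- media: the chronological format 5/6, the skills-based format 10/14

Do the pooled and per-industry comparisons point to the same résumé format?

Yes

Finance: the chronological format 81/232 = 34.9%, the skills-based format 25/120 = 20.8% → the chronological format
Tech: the chronological format 15/20 = 75.0%, the skills-based format 11/17 = 64.7% → the chronological format
Media: the chronological format 5/6 = 83.3%, the skills-based format 10/14 = 71.4% → the chronological format
Overall: the chronological format 101/258 = 39.1%, the skills-based format 46/151 = 30.5% → the chronological format
The chronological format wins overall and in every industry group — no reversal.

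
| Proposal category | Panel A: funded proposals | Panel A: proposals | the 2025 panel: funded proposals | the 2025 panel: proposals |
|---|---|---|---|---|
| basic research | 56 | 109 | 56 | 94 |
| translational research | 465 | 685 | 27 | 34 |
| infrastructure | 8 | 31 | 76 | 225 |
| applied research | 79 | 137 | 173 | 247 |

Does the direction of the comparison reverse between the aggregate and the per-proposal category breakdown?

Basic research: Panel A 56/109 = 51.4%, the 2025 panel 56/94 = 59.6% → the 2025 panel
Translational research: Panel A 465/685 = 67.9%, the 2025 panel 27/34 = 79.4% → the 2025 panel
Infrastructure: Panel A 8/31 = 25.8%, the 2025 panel 76/225 = 33.8% → the 2025 panel
Applied research: Panel A 79/137 = 57.7%, the 2025 panel 173/247 = 70.0% → the 2025 panel
Overall: Panel A 608/962 = 63.2%, the 2025 panel 332/600 = 55.3% → Panel A
The 2025 panel wins each proposal group but Panel A wins overall — the comparison reverses. The 2025 panel's proposals skew toward infrastructure, which has a lower base rate.

Yes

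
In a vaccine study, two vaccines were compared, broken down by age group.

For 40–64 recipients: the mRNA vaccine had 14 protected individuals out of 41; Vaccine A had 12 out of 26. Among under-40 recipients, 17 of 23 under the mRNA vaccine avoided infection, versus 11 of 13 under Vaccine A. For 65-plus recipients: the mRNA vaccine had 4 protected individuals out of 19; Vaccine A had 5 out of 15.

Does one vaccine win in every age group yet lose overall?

40–64: the mRNA vaccine 14/41 = 34.1%, Vaccine A 12/26 = 46.2% → Vaccine A
Under-40: the mRNA vaccine 17/23 = 73.9%, Vaccine A 11/13 = 84.6% → Vaccine A
65-plus: the mRNA vaccine 4/19 = 21.1%, Vaccine A 5/15 = 33.3% → Vaccine A
Overall: the mRNA vaccine 35/83 = 42.2%, Vaccine A 28/54 = 51.9% → Vaccine A
Vaccine A wins overall and in every age group — no reversal.

No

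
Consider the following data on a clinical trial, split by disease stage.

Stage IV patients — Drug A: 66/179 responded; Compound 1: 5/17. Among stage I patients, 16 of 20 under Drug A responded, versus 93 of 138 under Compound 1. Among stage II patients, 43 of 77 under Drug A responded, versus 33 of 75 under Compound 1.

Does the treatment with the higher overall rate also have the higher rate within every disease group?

No

Stage IV: Drug A 66/179 = 36.9%, Compound 1 5/17 = 29.4% → Drug A
Stage I: Drug A 16/20 = 80.0%, Compound 1 93/138 = 67.4% → Drug A
Stage II: Drug A 43/77 = 55.8%, Compound 1 33/75 = 44.0% → Drug A
Overall: Drug A 125/276 = 45.3%, Compound 1 131/230 = 57.0% → Compound 1
Drug A wins each disease group but Compound 1 wins overall — the comparison reverses. Drug A's patients skew toward stage IV, which has a lower base rate.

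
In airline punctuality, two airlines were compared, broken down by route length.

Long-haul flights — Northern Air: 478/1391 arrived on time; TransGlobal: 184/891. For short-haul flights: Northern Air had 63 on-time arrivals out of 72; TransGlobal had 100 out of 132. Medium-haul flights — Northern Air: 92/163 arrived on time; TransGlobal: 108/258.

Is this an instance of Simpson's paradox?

No

Long-haul: Northern Air 478/1391 = 34.4%, TransGlobal 184/891 = 20.7% → Northern Air
Short-haul: Northern Air 63/72 = 87.5%, TransGlobal 100/132 = 75.8% → Northern Air
Medium-haul: Northern Air 92/163 = 56.4%, TransGlobal 108/258 = 41.9% → Northern Air
Overall: Northern Air 633/1626 = 38.9%, TransGlobal 392/1281 = 30.6% → Northern Air
Northern Air wins overall and in every route group — no reversal.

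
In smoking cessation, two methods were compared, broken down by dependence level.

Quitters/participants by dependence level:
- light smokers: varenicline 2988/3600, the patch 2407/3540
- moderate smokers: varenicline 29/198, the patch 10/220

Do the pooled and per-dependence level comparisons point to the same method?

Yes

Light smokers: varenicline 2988/3600 = 83.0%, the patch 2407/3540 = 68.0% → varenicline
Moderate smokers: varenicline 29/198 = 14.6%, the patch 10/220 = 4.5% → varenicline
Overall: varenicline 3017/3798 = 79.4%, the patch 2417/3760 = 64.3% → varenicline
Varenicline wins overall and in every dependence group — no reversal.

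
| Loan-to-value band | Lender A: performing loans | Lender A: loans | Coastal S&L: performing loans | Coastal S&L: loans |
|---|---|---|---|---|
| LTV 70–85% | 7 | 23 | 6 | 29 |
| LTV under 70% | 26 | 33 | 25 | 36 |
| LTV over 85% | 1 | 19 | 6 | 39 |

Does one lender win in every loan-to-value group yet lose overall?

LTV 70–85%: Lender A 7/23 = 30.4%, Coastal S&L 6/29 = 20.7% → Lender A
LTV under 70%: Lender A 26/33 = 78.8%, Coastal S&L 25/36 = 69.4% → Lender A
LTV over 85%: Lender A 1/19 = 5.3%, Coastal S&L 6/39 = 15.4% → Coastal S&L
Overall: Lender A 34/75 = 45.3%, Coastal S&L 37/104 = 35.6% → Lender A
Neither sweeps: Lender A wins 2 of 3 groups, Coastal S&L wins 1. Lender A wins overall but not every group — no Simpson reversal.

No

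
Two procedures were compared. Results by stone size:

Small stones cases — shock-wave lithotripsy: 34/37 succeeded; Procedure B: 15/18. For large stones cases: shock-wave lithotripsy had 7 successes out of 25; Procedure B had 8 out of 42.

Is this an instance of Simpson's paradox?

No

Small stones: shock-wave lithotripsy 34/37 = 91.9%, Procedure B 15/18 = 83.3% → shock-wave lithotripsy
Large stones: shock-wave lithotripsy 7/25 = 28.0%, Procedure B 8/42 = 19.0% → shock-wave lithotripsy
Overall: shock-wave lithotripsy 41/62 = 66.1%, Procedure B 23/60 = 38.3% → shock-wave lithotripsy
Shock-wave lithotripsy wins overall and in every stone group — no reversal.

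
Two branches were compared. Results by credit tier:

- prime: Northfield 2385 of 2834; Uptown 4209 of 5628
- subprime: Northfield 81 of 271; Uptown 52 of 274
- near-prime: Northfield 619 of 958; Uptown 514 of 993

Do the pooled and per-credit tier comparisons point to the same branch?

Prime: Northfield 2385/2834 = 84.2%, Uptown 4209/5628 = 74.8% → Northfield
Subprime: Northfield 81/271 = 29.9%, Uptown 52/274 = 19.0% → Northfield
Near-prime: Northfield 619/958 = 64.6%, Uptown 514/993 = 51.8% → Northfield
Overall: Northfield 3085/4063 = 75.9%, Uptown 4775/6895 = 69.3% → Northfield
Northfield wins overall and in every credit group — no reversal.

Yes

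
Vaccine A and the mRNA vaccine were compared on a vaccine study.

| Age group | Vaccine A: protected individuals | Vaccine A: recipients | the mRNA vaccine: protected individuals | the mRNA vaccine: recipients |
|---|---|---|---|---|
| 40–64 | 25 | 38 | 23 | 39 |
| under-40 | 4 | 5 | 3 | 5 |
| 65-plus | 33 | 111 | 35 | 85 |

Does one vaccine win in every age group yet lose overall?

40–64: Vaccine A 25/38 = 65.8%, the mRNA vaccine 23/39 = 59.0% → Vaccine A
Under-40: Vaccine A 4/5 = 80.0%, the mRNA vaccine 3/5 = 60.0% → Vaccine A
65-plus: Vaccine A 33/111 = 29.7%, the mRNA vaccine 35/85 = 41.2% → the mRNA vaccine
Overall: Vaccine A 62/154 = 40.3%, the mRNA vaccine 61/129 = 47.3% → the mRNA vaccine
Neither sweeps: Vaccine A wins 2 of 3 groups, the mRNA vaccine wins 1. The mRNA vaccine wins overall but not every group — no Simpson reversal.

No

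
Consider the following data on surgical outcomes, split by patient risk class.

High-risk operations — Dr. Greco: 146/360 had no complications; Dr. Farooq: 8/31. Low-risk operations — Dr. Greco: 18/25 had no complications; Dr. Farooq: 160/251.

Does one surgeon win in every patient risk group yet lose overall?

High-risk: Dr. Greco 146/360 = 40.6%, Dr. Farooq 8/31 = 25.8% → Dr. Greco
Low-risk: Dr. Greco 18/25 = 72.0%, Dr. Farooq 160/251 = 63.7% → Dr. Greco
Overall: Dr. Greco 164/385 = 42.6%, Dr. Farooq 168/282 = 59.6% → Dr. Farooq
Dr. Greco wins each patient risk group but Dr. Farooq wins overall — the comparison reverses. Dr. Greco's operations skew toward high-risk, which has a lower base rate.

Yes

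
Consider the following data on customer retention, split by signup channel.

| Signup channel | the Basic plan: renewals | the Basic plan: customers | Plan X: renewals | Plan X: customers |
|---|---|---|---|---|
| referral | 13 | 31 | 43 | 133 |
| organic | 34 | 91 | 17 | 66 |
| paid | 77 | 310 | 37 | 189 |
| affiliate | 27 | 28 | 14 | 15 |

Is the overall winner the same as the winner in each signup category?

Yes

Referral: the Basic plan 13/31 = 41.9%, Plan X 43/133 = 32.3% → the Basic plan
Organic: the Basic plan 34/91 = 37.4%, Plan X 17/66 = 25.8% → the Basic plan
Paid: the Basic plan 77/310 = 24.8%, Plan X 37/189 = 19.6% → the Basic plan
Affiliate: the Basic plan 27/28 = 96.4%, Plan X 14/15 = 93.3% → the Basic plan
Overall: the Basic plan 151/460 = 32.8%, Plan X 111/403 = 27.5% → the Basic plan
The Basic plan wins overall and in every signup group — no reversal.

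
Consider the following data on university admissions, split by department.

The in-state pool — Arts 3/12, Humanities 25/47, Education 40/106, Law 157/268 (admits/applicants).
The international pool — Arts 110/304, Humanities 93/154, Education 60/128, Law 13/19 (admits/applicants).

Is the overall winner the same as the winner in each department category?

Arts: the in-state pool 3/12 = 25.0%, the international pool 110/304 = 36.2% → the international pool
Humanities: the in-state pool 25/47 = 53.2%, the international pool 93/154 = 60.4% → the international pool
Education: the in-state pool 40/106 = 37.7%, the international pool 60/128 = 46.9% → the international pool
Law: the in-state pool 157/268 = 58.6%, the international pool 13/19 = 68.4% → the international pool
Overall: the in-state pool 225/433 = 52.0%, the international pool 276/605 = 45.6% → the in-state pool
The international pool wins each department group but the in-state pool wins overall — the comparison reverses. The international pool's applicants skew toward Arts, which has a lower base rate.

No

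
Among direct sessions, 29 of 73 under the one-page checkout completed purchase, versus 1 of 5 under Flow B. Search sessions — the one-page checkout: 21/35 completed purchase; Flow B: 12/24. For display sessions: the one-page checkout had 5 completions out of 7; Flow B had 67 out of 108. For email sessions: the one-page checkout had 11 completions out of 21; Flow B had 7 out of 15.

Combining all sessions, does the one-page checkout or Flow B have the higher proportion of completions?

Flow B

Direct: the one-page checkout 29/73 = 39.7%, Flow B 1/5 = 20.0% → the one-page checkout
Search: the one-page checkout 21/35 = 60.0%, Flow B 12/24 = 50.0% → the one-page checkout
Display: the one-page checkout 5/7 = 71.4%, Flow B 67/108 = 62.0% → the one-page checkout
Email: the one-page checkout 11/21 = 52.4%, Flow B 7/15 = 46.7% → the one-page checkout
Overall: the one-page checkout 66/136 = 48.5%, Flow B 87/152 = 57.2% → Flow B
(The one-page checkout wins every traffic group but Flow B wins overall — the one-page checkout's sessions skew toward the low-rate direct group.)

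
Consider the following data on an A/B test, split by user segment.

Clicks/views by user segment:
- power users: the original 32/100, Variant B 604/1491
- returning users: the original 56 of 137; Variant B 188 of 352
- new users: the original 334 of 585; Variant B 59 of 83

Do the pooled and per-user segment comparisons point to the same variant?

Power users: the original 32/100 = 32.0%, Variant B 604/1491 = 40.5% → Variant B
Returning users: the original 56/137 = 40.9%, Variant B 188/352 = 53.4% → Variant B
New users: the original 334/585 = 57.1%, Variant B 59/83 = 71.1% → Variant B
Overall: the original 422/822 = 51.3%, Variant B 851/1926 = 44.2% → the original
Variant B wins each user group but the original wins overall — the comparison reverses. Variant B's views skew toward power users, which has a lower base rate.

No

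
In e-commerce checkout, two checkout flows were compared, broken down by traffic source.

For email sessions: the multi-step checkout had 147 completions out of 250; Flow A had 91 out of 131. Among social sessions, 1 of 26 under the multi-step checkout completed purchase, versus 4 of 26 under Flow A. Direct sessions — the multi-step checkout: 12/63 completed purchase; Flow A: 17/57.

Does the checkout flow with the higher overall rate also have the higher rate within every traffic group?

Email: the multi-step checkout 147/250 = 58.8%, Flow A 91/131 = 69.5% → Flow A
Social: the multi-step checkout 1/26 = 3.8%, Flow A 4/26 = 15.4% → Flow A
Direct: the multi-step checkout 12/63 = 19.0%, Flow A 17/57 = 29.8% → Flow A
Overall: the multi-step checkout 160/339 = 47.2%, Flow A 112/214 = 52.3% → Flow A
Flow A wins overall and in every traffic group — no reversal.

Yes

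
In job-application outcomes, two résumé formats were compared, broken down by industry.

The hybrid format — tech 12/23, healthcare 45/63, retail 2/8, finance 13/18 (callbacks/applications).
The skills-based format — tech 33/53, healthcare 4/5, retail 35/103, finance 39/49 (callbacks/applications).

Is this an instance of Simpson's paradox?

Yes

Tech: the hybrid format 12/23 = 52.2%, the skills-based format 33/53 = 62.3% → the skills-based format
Healthcare: the hybrid format 45/63 = 71.4%, the skills-based format 4/5 = 80.0% → the skills-based format
Retail: the hybrid format 2/8 = 25.0%, the skills-based format 35/103 = 34.0% → the skills-based format
Finance: the hybrid format 13/18 = 72.2%, the skills-based format 39/49 = 79.6% → the skills-based format
Overall: the hybrid format 72/112 = 64.3%, the skills-based format 111/210 = 52.9% → the hybrid format
The skills-based format wins each industry group but the hybrid format wins overall — the comparison reverses. The skills-based format's applications skew toward retail, which has a lower base rate.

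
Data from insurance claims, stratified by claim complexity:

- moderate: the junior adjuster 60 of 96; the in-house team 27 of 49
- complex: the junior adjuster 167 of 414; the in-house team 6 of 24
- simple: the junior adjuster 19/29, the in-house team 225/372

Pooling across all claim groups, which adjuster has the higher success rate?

Moderate: the junior adjuster 60/96 = 62.5%, the in-house team 27/49 = 55.1% → the junior adjuster
Complex: the junior adjuster 167/414 = 40.3%, the in-house team 6/24 = 25.0% → the junior adjuster
Simple: the junior adjuster 19/29 = 65.5%, the in-house team 225/372 = 60.5% → the junior adjuster
Overall: the junior adjuster 246/539 = 45.6%, the in-house team 258/445 = 58.0% → the in-house team
(The junior adjuster wins every claim group but the in-house team wins overall — the junior adjuster's claims skew toward the low-rate complex group.)

the in-house team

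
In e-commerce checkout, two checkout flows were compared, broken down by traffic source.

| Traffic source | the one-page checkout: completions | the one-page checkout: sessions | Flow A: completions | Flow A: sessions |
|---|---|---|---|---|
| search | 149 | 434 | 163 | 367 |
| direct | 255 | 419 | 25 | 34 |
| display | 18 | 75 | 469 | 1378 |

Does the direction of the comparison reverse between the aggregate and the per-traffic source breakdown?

Search: the one-page checkout 149/434 = 34.3%, Flow A 163/367 = 44.4% → Flow A
Direct: the one-page checkout 255/419 = 60.9%, Flow A 25/34 = 73.5% → Flow A
Display: the one-page checkout 18/75 = 24.0%, Flow A 469/1378 = 34.0% → Flow A
Overall: the one-page checkout 422/928 = 45.5%, Flow A 657/1779 = 36.9% → the one-page checkout
Flow A wins each traffic group but the one-page checkout wins overall — the comparison reverses. Flow A's sessions skew toward display, which has a lower base rate.

Yes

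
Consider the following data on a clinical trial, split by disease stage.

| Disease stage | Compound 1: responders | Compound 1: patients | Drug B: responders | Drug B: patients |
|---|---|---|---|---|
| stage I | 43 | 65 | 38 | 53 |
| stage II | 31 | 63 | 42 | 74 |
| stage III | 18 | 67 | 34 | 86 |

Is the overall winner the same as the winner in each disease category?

Stage I: Compound 1 43/65 = 66.2%, Drug B 38/53 = 71.7% → Drug B
Stage II: Compound 1 31/63 = 49.2%, Drug B 42/74 = 56.8% → Drug B
Stage III: Compound 1 18/67 = 26.9%, Drug B 34/86 = 39.5% → Drug B
Overall: Compound 1 92/195 = 47.2%, Drug B 114/213 = 53.5% → Drug B
Drug B wins overall and in every disease group — no reversal.

Yes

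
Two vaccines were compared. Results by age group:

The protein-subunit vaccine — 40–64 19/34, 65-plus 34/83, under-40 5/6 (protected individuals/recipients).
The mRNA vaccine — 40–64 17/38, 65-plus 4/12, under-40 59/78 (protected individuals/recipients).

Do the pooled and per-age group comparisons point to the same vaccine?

No

40–64: the protein-subunit vaccine 19/34 = 55.9%, the mRNA vaccine 17/38 = 44.7% → the protein-subunit vaccine
65-plus: the protein-subunit vaccine 34/83 = 41.0%, the mRNA vaccine 4/12 = 33.3% → the protein-subunit vaccine
Under-40: the protein-subunit vaccine 5/6 = 83.3%, the mRNA vaccine 59/78 = 75.6% → the protein-subunit vaccine
Overall: the protein-subunit vaccine 58/123 = 47.2%, the mRNA vaccine 80/128 = 62.5% → the mRNA vaccine
The protein-subunit vaccine wins each age group but the mRNA vaccine wins overall — the comparison reverses. The protein-subunit vaccine's recipients skew toward 65-plus, which has a lower base rate.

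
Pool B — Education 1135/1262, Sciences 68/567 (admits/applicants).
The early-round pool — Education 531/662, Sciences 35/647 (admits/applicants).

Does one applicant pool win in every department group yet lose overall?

Education: Pool B 1135/1262 = 89.9%, the early-round pool 531/662 = 80.2% → Pool B
Sciences: Pool B 68/567 = 12.0%, the early-round pool 35/647 = 5.4% → Pool B
Overall: Pool B 1203/1829 = 65.8%, the early-round pool 566/1309 = 43.2% → Pool B
Pool B wins overall and in every department group — no reversal.

No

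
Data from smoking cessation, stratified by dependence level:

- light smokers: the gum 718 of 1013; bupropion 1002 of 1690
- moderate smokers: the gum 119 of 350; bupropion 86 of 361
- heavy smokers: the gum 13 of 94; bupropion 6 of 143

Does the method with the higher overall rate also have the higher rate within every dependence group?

Light smokers: the gum 718/1013 = 70.9%, bupropion 1002/1690 = 59.3% → the gum
Moderate smokers: the gum 119/350 = 34.0%, bupropion 86/361 = 23.8% → the gum
Heavy smokers: the gum 13/94 = 13.8%, bupropion 6/143 = 4.2% → the gum
Overall: the gum 850/1457 = 58.3%, bupropion 1094/2194 = 49.9% → the gum
The gum wins overall and in every dependence group — no reversal.

Yes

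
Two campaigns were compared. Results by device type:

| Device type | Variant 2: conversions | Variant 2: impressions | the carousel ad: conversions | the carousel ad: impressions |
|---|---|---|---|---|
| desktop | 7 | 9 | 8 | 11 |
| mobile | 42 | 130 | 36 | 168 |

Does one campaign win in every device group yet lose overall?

No

Desktop: Variant 2 7/9 = 77.8%, the carousel ad 8/11 = 72.7% → Variant 2
Mobile: Variant 2 42/130 = 32.3%, the carousel ad 36/168 = 21.4% → Variant 2
Overall: Variant 2 49/139 = 35.3%, the carousel ad 44/179 = 24.6% → Variant 2
Variant 2 wins overall and in every device group — no reversal.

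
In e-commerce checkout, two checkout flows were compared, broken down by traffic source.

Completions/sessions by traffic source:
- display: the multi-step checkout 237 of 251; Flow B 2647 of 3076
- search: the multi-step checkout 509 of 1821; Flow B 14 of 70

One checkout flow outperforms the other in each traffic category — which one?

Display: the multi-step checkout 237/251 = 94.4%, Flow B 2647/3076 = 86.1% → the multi-step checkout
Search: the multi-step checkout 509/1821 = 28.0%, Flow B 14/70 = 20.0% → the multi-step checkout
The multi-step checkout has the higher rate in both groups.

the multi-step checkout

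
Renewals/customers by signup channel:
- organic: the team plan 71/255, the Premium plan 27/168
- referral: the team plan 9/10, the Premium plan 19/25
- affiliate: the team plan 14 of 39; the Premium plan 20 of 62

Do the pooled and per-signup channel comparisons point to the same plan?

Organic: the team plan 71/255 = 27.8%, the Premium plan 27/168 = 16.1% → the team plan
Referral: the team plan 9/10 = 90.0%, the Premium plan 19/25 = 76.0% → the team plan
Affiliate: the team plan 14/39 = 35.9%, the Premium plan 20/62 = 32.3% → the team plan
Overall: the team plan 94/304 = 30.9%, the Premium plan 66/255 = 25.9% → the team plan
The team plan wins overall and in every signup group — no reversal.

Yes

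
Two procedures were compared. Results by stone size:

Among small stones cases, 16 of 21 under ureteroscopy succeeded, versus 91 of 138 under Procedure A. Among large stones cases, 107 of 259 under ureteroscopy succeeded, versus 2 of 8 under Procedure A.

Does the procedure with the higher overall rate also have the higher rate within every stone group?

Small stones: ureteroscopy 16/21 = 76.2%, Procedure A 91/138 = 65.9% → ureteroscopy
Large stones: ureteroscopy 107/259 = 41.3%, Procedure A 2/8 = 25.0% → ureteroscopy
Overall: ureteroscopy 123/280 = 43.9%, Procedure A 93/146 = 63.7% → Procedure A
Ureteroscopy wins each stone group but Procedure A wins overall — the comparison reverses. Ureteroscopy's cases skew toward large stones, which has a lower base rate.

No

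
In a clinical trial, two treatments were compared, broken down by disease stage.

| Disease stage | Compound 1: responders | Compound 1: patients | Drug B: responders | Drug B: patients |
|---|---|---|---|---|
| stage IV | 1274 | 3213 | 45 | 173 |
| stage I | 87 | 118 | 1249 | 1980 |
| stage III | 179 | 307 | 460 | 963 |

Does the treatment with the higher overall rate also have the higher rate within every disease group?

Stage IV: Compound 1 1274/3213 = 39.7%, Drug B 45/173 = 26.0% → Compound 1
Stage I: Compound 1 87/118 = 73.7%, Drug B 1249/1980 = 63.1% → Compound 1
Stage III: Compound 1 179/307 = 58.3%, Drug B 460/963 = 47.8% → Compound 1
Overall: Compound 1 1540/3638 = 42.3%, Drug B 1754/3116 = 56.3% → Drug B
Compound 1 wins each disease group but Drug B wins overall — the comparison reverses. Compound 1's patients skew toward stage IV, which has a lower base rate.

No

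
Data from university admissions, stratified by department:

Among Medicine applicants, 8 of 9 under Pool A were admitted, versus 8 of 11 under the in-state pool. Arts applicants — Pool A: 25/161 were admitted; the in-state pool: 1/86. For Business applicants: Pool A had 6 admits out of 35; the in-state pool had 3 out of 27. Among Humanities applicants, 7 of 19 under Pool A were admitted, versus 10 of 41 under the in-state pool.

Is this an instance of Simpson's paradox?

Medicine: Pool A 8/9 = 88.9%, the in-state pool 8/11 = 72.7% → Pool A
Arts: Pool A 25/161 = 15.5%, the in-state pool 1/86 = 1.2% → Pool A
Business: Pool A 6/35 = 17.1%, the in-state pool 3/27 = 11.1% → Pool A
Humanities: Pool A 7/19 = 36.8%, the in-state pool 10/41 = 24.4% → Pool A
Overall: Pool A 46/224 = 20.5%, the in-state pool 22/165 = 13.3% → Pool A
Pool A wins overall and in every department group — no reversal.

No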